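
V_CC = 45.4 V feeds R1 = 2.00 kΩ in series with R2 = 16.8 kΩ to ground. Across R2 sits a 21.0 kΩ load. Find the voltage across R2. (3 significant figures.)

V_out ≈ 37.4 V

First combine the lower leg with the load: R2 ‖ R_L = 9.333 kΩ.
Voltage divider with the loaded lower leg: V_out = 45.4 × 9.333/(2.00 + 9.333) = 45.4 × 0.8235 = 37.39 V.
(Unloaded it would be 40.6 V; the load pulls it down.)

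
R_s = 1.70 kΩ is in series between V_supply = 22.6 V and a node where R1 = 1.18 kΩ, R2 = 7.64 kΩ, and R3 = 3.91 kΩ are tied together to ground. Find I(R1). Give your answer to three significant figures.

Combine the parallel branches: R_p = (1/1.18 + 1/7.64 + 1/3.91)⁻¹ = 0.8103 kΩ.
V_A by voltage divider: V_A = 22.6 × 0.8103/(1.70 + 0.8103) = 7.295 V.
Branch current I = V_A/R1 = 7.295/1.18 = 6.182 mA.

I ≈ 6.18 mA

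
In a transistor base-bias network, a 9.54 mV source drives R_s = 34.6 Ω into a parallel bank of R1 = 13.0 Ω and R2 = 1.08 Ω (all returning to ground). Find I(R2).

I ≈ 0.247 mA

Equivalent of the parallel group: R_p = 0.9972 Ω.
V_A = 9.54 × 0.9972/35.60 = 0.2672 mV.
I(R2) = V_A / R2 = 0.2672/1.08 = 0.2474 mA.
(Check via current divider: I_total = 0.2680 mA; share G_k/ΣG = 0.9233 → same result.)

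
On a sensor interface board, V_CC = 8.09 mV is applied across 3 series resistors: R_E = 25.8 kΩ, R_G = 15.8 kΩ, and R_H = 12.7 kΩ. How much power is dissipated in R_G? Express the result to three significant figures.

P ≈ 0.351 nW

Series current I = V_CC/ΣR = 8.09/54.30 = 0.1490 µA.
P = I²R = 0.02220 × 15.8 = 0.3507 nW.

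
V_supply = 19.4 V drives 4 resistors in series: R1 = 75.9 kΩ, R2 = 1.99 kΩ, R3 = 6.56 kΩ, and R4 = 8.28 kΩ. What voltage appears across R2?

ΣR = 75.9 + 1.99 + 6.56 + 8.28 = 92.73 kΩ.
By the voltage-divider rule, V = 19.4 × 1.990/92.73 = 0.4163 V.

V ≈ 0.416 V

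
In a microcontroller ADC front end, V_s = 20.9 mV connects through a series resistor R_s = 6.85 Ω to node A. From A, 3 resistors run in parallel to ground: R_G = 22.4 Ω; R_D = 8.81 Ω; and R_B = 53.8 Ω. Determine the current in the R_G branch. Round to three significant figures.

Equivalent of the parallel group: R_p = 5.658 Ω.
V_A = 20.9 × 5.658/12.51 = 9.454 mV.
I(R_G) = V_A / R_G = 9.454/22.4 = 0.4221 mA.

I ≈ 0.422 mA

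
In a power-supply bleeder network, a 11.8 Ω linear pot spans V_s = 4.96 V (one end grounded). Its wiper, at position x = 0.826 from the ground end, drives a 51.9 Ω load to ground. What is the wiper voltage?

V_out ≈ 3.97 V

Lower segment x·R_p = 9.747 Ω; upper segment (1−x)·R_p = 2.053 Ω.
Lower segment in parallel with the load: 9.747 ‖ 51.9 = 8.206 Ω.
V_out = 4.96 × 8.206/(2.053 + 8.206) = 3.967 V.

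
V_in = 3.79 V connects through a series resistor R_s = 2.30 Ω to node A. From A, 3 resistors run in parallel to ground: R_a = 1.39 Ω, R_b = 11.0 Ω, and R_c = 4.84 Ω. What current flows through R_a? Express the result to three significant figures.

I ≈ 0.817 A

Parallel bank: R_p = 1/(1/1.39 + 1/11.0 + 1/4.84) = 0.9833 Ω.
V_A = 3.79 × 0.9833/3.283 = 1.135 V.
Branch current I = V_A/R_a = 1.135/1.39 = 0.8166 A.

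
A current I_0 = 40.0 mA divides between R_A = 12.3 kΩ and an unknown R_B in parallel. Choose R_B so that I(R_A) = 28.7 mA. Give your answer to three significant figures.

In a two-way split, I_A/I_0 = R_B/(R_A + R_B).
28.7/40.0 = R_B/(R_A + R_B) → R_B = R_A · (0.7175)/(1 − 0.7175) = 12.3 × 2.540 = 31.24 kΩ.

R_B ≈ 31.2 kΩ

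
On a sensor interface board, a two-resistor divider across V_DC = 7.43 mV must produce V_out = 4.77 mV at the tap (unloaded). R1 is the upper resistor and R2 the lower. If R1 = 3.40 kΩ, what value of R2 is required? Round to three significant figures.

R2 ≈ 6.10 kΩ

Required fraction k = V_out/V_DC = 0.6420.
R2 = R1 · 0.6420/(1 − 0.6420) = 6.097 kΩ.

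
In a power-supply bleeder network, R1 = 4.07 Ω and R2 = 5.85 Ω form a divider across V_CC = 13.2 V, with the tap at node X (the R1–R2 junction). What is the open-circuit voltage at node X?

Open-circuit (no load on X): V_th = V_CC · R2/(R1 + R2) = 13.2 × 5.85/(4.070 + 5.85) = 7.784 V.

V_th ≈ 7.78 V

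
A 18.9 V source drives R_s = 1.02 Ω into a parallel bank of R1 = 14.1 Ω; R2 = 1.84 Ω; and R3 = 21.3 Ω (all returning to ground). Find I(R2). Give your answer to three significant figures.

Equivalent of the parallel group: R_p = 1.512 Ω.
Node voltage V_A = V_CC · R_p/(R_s + R_p) = 18.9 × 0.5972 = 11.29 V.
I(R2) = V_A / R2 = 11.29/1.84 = 6.134 A.
(Equivalently: I_total = 7.464 A, then current-divider fraction G_k/ΣG = 0.8218.)

I ≈ 6.13 A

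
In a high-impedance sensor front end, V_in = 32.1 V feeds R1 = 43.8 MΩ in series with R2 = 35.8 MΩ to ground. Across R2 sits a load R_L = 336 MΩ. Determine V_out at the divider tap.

V_out ≈ 13.6 V

R2 ‖ R_L = (35.8 × 336)/(35.8 + 336) = 32.35 MΩ.
Now apply the divider: V_out = 32.1 × 0.4248 = 13.64 V.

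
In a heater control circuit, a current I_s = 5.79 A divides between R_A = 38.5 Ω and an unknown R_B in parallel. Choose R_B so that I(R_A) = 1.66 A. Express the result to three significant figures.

R_B ≈ 15.5 Ω

The fraction through R_A equals R_B/(R_A+R_B).
1.66/5.79 = R_B/(R_A + R_B) → R_B = R_A · (0.2867)/(1 − 0.2867) = 38.5 × 0.4019 = 15.47 Ω.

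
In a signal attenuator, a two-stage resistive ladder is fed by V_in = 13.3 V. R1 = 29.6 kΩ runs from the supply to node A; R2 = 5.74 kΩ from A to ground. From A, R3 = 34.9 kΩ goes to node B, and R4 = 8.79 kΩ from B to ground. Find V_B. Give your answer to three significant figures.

Looking into the second stage from A: R3 + R4 = 43.69 kΩ appears in parallel with R2.
Effective lower resistance at A: R2 ‖ 43.69 = 5.073 kΩ.
So V_A = 13.3 × 0.1463 = 1.946 V.
V_B = V_A × 0.2012 = 0.3915 V.

V_B ≈ 0.392 V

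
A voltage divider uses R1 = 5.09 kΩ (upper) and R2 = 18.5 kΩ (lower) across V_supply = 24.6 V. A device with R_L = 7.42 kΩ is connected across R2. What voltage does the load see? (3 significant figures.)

First combine the lower leg with the load: R2 ‖ R_L = 5.296 kΩ.
Then V_out = V_supply · R2'/(R1 + R2') = 24.6 × 5.296/10.39 = 12.54 V.

V_out ≈ 12.5 V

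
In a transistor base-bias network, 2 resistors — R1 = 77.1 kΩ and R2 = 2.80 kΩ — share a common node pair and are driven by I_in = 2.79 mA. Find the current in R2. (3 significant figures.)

I ≈ 2.69 mA

For two parallel branches, I_k = I_in · (other R)/(sum of R).
So I = 2.79 × 77.1/79.90 = 2.692 mA.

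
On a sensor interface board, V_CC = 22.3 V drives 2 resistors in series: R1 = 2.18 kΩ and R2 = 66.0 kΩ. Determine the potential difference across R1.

ΣR = 2.18 + 66.0 = 68.18 kΩ.
V = V_CC · R/ΣR = 22.3 × 0.03197 = 0.7130 V.

V ≈ 0.713 V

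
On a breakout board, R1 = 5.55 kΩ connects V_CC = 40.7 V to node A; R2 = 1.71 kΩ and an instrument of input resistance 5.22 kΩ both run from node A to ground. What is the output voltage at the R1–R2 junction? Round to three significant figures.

First combine the lower leg with the load: R2 ‖ R_L = 1.288 kΩ.
Voltage divider with the loaded lower leg: V_out = 40.7 × 1.288/(5.55 + 1.288) = 40.7 × 0.1884 = 7.666 V.

V_out ≈ 7.67 V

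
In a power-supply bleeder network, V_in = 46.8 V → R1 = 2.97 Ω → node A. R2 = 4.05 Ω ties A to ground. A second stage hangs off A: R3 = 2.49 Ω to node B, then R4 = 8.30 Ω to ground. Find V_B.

V_B ≈ 17.9 V

Looking into the second stage from A: R3 + R4 = 10.79 Ω appears in parallel with R2.
R2 ‖ (R3+R4) = 2.945 Ω.
First divider: V_A = V_in · 2.945/(2.97 + 2.945) = 23.30 V.
Then the unloaded second divider: V_B = V_A × R4/(R3+R4) = 23.30 × 0.7692 = 17.92 V.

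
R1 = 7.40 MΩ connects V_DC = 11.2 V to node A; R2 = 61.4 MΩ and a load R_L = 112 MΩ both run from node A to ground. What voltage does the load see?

First combine the lower leg with the load: R2 ‖ R_L = 39.66 MΩ.
Then V_out = V_DC · R2'/(R1 + R2') = 11.2 × 39.66/47.06 = 9.439 V.
(Unloaded it would be 10.0 V; the load pulls it down.)

V_out ≈ 9.44 V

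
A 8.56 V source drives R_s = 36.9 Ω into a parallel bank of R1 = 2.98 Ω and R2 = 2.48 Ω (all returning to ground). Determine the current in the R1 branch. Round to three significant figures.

Parallel bank: R_p = 1/(1/2.98 + 1/2.48) = 1.354 Ω.
V_A by voltage divider: V_A = 8.56 × 1.354/(36.9 + 1.354) = 0.3029 V.
Branch current I = V_A/R1 = 0.3029/2.98 = 0.1016 A.

I ≈ 0.102 A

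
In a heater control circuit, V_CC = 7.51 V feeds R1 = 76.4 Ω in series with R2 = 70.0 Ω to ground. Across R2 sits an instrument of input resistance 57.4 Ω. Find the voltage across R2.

The load sits in parallel with R2, giving an effective lower resistance R2' = R2·R_L/(R2+R_L) = 31.54 Ω.
Voltage divider with the loaded lower leg: V_out = 7.51 × 31.54/(76.4 + 31.54) = 7.51 × 0.2922 = 2.194 V.

V_out ≈ 2.19 V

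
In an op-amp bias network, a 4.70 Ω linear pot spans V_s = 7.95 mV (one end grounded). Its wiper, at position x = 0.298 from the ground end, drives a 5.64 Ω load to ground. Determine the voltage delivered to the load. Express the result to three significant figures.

V_out ≈ 2.02 mV

Split the track: R_lower = x·R_p = 1.401 Ω, R_upper = (1−x)·R_p = 3.299 Ω.
Lower segment in parallel with the load: 1.401 ‖ 5.64 = 1.122 Ω.
Then V_out = V_s · 1.122/(3.299 + 1.122) = 2.017 mV.
(Unloaded: V_out = x·V_s = 2.37 mV.)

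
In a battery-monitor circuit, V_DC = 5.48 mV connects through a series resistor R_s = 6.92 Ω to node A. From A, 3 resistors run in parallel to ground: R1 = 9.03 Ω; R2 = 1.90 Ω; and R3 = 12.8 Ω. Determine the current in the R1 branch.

I ≈ 0.102 mA

Equivalent of the parallel group: R_p = 1.398 Ω.
V_A by voltage divider: V_A = 5.48 × 1.398/(6.92 + 1.398) = 0.9212 mV.
Branch current I = V_A/R1 = 0.9212/9.03 = 0.1020 mA.
(Check via current divider: I_total = 0.6588 mA; share G_k/ΣG = 0.1548 → same result.)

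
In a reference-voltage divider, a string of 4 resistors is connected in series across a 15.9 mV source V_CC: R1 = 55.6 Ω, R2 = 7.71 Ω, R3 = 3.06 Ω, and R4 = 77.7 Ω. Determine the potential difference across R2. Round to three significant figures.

Total series resistance ΣR = 55.6 + 7.71 + 3.06 + 77.7 = 144.1 Ω.
By the voltage-divider rule, V = 15.9 × 7.710/144.1 = 0.8509 mV.

V ≈ 0.851 mV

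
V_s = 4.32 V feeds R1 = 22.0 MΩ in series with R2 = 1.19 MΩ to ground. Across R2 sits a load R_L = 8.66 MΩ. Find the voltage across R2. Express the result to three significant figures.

R2 ‖ R_L = (1.19 × 8.66)/(1.19 + 8.66) = 1.046 MΩ.
Voltage divider with the loaded lower leg: V_out = 4.32 × 1.046/(22.0 + 1.046) = 4.32 × 0.04540 = 0.1961 V.

V_out ≈ 0.196 V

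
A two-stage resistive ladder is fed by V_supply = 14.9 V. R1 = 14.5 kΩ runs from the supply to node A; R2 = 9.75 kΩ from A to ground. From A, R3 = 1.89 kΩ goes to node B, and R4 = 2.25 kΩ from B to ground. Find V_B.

V_B ≈ 1.35 V

Node A sees R2 in parallel with the series input of stage 2, R3 + R4 = 4.140 kΩ.
R2 ‖ (R3+R4) = 2.906 kΩ.
V_A = 14.9 × 2.906/(14.5 + 2.906) = 2.488 V.
V_B = V_A × 0.5435 = 1.352 V.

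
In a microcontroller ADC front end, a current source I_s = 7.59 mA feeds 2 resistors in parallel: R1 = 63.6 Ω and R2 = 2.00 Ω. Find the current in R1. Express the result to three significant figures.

With just two branches, the current splits inversely with resistance.
So I = 7.59 × 2.00/65.60 = 0.2314 mA.

I ≈ 0.231 mA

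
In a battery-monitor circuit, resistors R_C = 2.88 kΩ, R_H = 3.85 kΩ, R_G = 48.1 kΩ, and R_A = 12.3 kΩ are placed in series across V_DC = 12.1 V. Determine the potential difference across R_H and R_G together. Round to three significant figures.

V ≈ 9.36 V

Series total: ΣR = 2.88 + 3.85 + 48.1 + 12.3 = 67.13 kΩ.
R_{R_H..R_G} = 3.85 + 48.1 = 51.95 kΩ.
Voltage divider: V = V_DC · (51.95 / 67.13) = 12.1 × 0.7739 = 9.364 V.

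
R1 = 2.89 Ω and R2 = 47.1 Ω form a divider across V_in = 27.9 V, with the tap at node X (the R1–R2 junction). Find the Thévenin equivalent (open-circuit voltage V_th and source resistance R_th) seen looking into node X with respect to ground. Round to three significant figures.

V_th ≈ 26.3 V, R_th ≈ 2.72 Ω

V_th is the unloaded tap voltage: V_in · R2/(R1+R2) = 27.9 × 0.9422 = 26.29 V.
Zeroing V_in shorts the top of R1 to ground, so R_th = R1 ‖ R2 = 2.723 Ω.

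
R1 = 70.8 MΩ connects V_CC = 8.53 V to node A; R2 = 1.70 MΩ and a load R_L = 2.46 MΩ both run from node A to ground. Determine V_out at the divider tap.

R2 ‖ R_L = (1.70 × 2.46)/(1.70 + 2.46) = 1.005 MΩ.
Then V_out = V_CC · R2'/(R1 + R2') = 8.53 × 1.005/71.81 = 0.1194 V.
(Unloaded it would be 0.200 V; the load pulls it down.)

V_out ≈ 0.119 V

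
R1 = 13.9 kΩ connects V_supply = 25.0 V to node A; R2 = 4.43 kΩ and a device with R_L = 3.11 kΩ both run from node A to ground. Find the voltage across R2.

V_out ≈ 2.90 V

The load sits in parallel with R2, giving an effective lower resistance R2' = R2·R_L/(R2+R_L) = 1.827 kΩ.
Now apply the divider: V_out = 25.0 × 0.1162 = 2.905 V.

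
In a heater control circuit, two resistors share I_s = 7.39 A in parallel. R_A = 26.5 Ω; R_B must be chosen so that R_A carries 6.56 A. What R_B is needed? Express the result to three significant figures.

R_B ≈ 209 Ω

In a two-way split, I_A/I_s = R_B/(R_A + R_B).
6.56/7.39 = R_B/(R_A + R_B) → R_B = R_A · (0.8877)/(1 − 0.8877) = 26.5 × 7.904 = 209.4 Ω.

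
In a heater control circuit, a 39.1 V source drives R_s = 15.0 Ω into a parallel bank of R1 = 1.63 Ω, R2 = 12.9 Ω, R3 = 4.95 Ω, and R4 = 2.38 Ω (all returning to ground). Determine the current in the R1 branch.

Parallel bank: R_p = 1/(1/1.63 + 1/12.9 + 1/4.95 + 1/2.38) = 0.7615 Ω.
Node voltage V_A = V_DC · R_p/(R_s + R_p) = 39.1 × 0.04831 = 1.889 V.
I(R1) = V_A / R1 = 1.889/1.63 = 1.159 A.
(Equivalently: I_total = 2.481 A, then current-divider fraction G_k/ΣG = 0.4672.)

I ≈ 1.16 A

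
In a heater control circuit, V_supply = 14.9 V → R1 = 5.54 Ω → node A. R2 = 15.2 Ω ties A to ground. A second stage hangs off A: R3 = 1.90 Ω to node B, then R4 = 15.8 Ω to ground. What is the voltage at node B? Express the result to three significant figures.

V_B ≈ 7.93 V

Node A sees R2 in parallel with the series input of stage 2, R3 + R4 = 17.70 Ω.
Effective lower resistance at A: R2 ‖ 17.70 = 8.178 Ω.
V_A = 14.9 × 8.178/(5.54 + 8.178) = 8.882 V.
Stage 2 is unloaded, so V_B = V_A · R4/(R3+R4) = 8.882 × 15.8/17.70 = 7.929 V.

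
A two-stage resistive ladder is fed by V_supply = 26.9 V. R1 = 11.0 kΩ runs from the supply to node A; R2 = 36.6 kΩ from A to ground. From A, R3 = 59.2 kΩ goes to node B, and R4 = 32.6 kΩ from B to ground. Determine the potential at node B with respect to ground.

V_B ≈ 6.73 V

Looking into the second stage from A: R3 + R4 = 91.80 kΩ appears in parallel with R2.
Effective lower resistance at A: R2 ‖ 91.80 = 26.17 kΩ.
V_A = 26.9 × 26.17/(11.0 + 26.17) = 18.94 V.
Stage 2 is unloaded, so V_B = V_A · R4/(R3+R4) = 18.94 × 32.6/91.80 = 6.726 V.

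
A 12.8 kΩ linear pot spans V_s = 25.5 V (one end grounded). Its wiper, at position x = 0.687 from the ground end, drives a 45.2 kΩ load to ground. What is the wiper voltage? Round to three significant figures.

Split the track: R_lower = x·R_p = 8.794 kΩ, R_upper = (1−x)·R_p = 4.006 kΩ.
R_L loads the lower segment: effective lower R = 7.361 kΩ.
V_out = 25.5 × 7.361/(4.006 + 7.361) = 16.51 V.

V_out ≈ 16.5 V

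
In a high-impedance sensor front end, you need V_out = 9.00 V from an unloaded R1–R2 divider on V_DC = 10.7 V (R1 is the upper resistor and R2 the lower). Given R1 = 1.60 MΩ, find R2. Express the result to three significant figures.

The divider ratio is R2/(R1+R2) = 9.00/10.7 = 0.8411.
Rearranging, R2 = R1·k/(1−k) = 1.60 × 5.294 = 8.471 MΩ.

R2 ≈ 8.47 MΩ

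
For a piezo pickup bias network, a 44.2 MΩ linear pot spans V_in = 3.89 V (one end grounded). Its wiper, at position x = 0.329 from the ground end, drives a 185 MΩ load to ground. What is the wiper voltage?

Split the track: R_lower = x·R_p = 14.54 MΩ, R_upper = (1−x)·R_p = 29.66 MΩ.
Lower segment in parallel with the load: 14.54 ‖ 185 = 13.48 MΩ.
Loaded-divider output: V_out = 3.89 × 0.3125 = 1.216 V.
(Unloaded: V_out = x·V_in = 1.28 V.)

V_out ≈ 1.22 V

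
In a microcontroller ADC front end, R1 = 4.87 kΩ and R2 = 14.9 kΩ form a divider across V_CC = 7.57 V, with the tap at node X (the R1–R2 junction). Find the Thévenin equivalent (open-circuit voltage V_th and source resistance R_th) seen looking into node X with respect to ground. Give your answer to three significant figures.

V_th ≈ 5.71 V, R_th ≈ 3.67 kΩ

V_th is the unloaded tap voltage: V_CC · R2/(R1+R2) = 7.57 × 0.7537 = 5.705 V.
Zeroing V_CC shorts the top of R1 to ground, so R_th = R1 ‖ R2 = 3.670 kΩ.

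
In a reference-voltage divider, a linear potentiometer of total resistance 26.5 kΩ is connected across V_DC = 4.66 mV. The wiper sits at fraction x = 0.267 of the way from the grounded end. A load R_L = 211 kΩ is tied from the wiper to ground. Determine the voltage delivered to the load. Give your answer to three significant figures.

V_out ≈ 1.21 mV

Split the track: R_lower = x·R_p = 7.076 kΩ, R_upper = (1−x)·R_p = 19.42 kΩ.
(x·R_p) ‖ R_L = 6.846 kΩ.
V_out = 4.66 × 6.846/(19.42 + 6.846) = 1.214 mV.
(Unloaded: V_out = x·V_DC = 1.24 mV.)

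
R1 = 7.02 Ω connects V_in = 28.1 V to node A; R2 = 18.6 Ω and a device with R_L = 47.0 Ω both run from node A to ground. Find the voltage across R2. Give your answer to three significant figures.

V_out ≈ 18.4 V

The load sits in parallel with R2, giving an effective lower resistance R2' = R2·R_L/(R2+R_L) = 13.33 Ω.
Voltage divider with the loaded lower leg: V_out = 28.1 × 13.33/(7.02 + 13.33) = 28.1 × 0.6550 = 18.40 V.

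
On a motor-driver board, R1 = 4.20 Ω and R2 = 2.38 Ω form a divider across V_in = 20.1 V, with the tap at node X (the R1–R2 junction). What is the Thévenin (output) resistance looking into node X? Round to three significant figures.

R_th ≈ 1.52 Ω

Looking into X with the source shorted: R_th = R1·R2/(R1+R2) = 4.200 × 2.38/6.580 = 1.519 Ω.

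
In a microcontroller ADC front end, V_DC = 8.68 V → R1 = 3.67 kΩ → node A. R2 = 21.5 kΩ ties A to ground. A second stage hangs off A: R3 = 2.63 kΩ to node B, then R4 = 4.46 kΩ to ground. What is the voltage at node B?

Node A sees R2 in parallel with the series input of stage 2, R3 + R4 = 7.090 kΩ.
Effective lower resistance at A: R2 ‖ 7.090 = 5.332 kΩ.
First divider: V_A = V_DC · 5.332/(3.67 + 5.332) = 5.141 V.
Then the unloaded second divider: V_B = V_A × R4/(R3+R4) = 5.141 × 0.6291 = 3.234 V.

V_B ≈ 3.23 V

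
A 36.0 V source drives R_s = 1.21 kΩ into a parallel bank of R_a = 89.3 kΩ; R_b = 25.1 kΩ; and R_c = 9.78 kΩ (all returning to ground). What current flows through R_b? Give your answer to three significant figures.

Combine the parallel branches: R_p = (1/89.3 + 1/25.1 + 1/9.78)⁻¹ = 6.524 kΩ.
Node voltage V_A = V_DC · R_p/(R_s + R_p) = 36.0 × 0.8435 = 30.37 V.
I(R_b) = V_A / R_b = 30.37/25.1 = 1.210 mA.

I ≈ 1.21 mA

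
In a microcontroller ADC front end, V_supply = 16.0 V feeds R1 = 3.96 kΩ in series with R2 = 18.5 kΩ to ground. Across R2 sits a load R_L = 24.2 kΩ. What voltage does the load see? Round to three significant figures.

First combine the lower leg with the load: R2 ‖ R_L = 10.48 kΩ.
Then V_out = V_supply · R2'/(R1 + R2') = 16.0 × 10.48/14.44 = 11.61 V.

V_out ≈ 11.6 V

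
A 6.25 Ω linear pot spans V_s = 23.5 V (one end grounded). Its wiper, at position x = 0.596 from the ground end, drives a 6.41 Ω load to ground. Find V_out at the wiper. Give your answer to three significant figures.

V_out ≈ 11.3 V

Split the track: R_lower = x·R_p = 3.725 Ω, R_upper = (1−x)·R_p = 2.525 Ω.
Lower segment in parallel with the load: 3.725 ‖ 6.41 = 2.356 Ω.
Then V_out = V_s · 2.356/(2.525 + 2.356) = 11.34 V.
(Unloaded: V_out = x·V_s = 14.0 V.)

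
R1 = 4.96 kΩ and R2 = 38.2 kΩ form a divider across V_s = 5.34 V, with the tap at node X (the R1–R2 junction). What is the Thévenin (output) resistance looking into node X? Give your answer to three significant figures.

Looking into X with the source shorted: R_th = R1·R2/(R1+R2) = 4.960 × 38.2/43.16 = 4.390 kΩ.

R_th ≈ 4.39 kΩ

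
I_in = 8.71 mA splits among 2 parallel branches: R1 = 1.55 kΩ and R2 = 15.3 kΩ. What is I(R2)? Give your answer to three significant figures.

I ≈ 0.801 mA

With just two branches, the current splits inversely with resistance.
I(R2) = 8.71 × 1.55/(1.55 + 15.3) = 8.71 × 0.09199 = 0.8012 mA.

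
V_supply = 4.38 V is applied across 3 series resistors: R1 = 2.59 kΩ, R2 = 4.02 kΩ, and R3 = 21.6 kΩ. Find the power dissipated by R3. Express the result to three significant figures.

The common current is I = 4.38/28.21 = 0.1553 mA.
P = I²R = 0.02411 × 21.6 = 0.5207 mW.

P ≈ 0.521 mW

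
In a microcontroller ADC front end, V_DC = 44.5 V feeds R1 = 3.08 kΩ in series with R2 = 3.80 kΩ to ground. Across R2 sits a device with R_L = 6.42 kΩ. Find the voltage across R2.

V_out ≈ 19.4 V

R2 ‖ R_L = (3.80 × 6.42)/(3.80 + 6.42) = 2.387 kΩ.
Then V_out = V_DC · R2'/(R1 + R2') = 44.5 × 2.387/5.467 = 19.43 V.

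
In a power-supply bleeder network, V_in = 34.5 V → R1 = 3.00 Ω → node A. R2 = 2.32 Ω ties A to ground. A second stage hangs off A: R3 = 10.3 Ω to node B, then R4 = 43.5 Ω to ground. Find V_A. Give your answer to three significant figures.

Node A sees R2 in parallel with the series input of stage 2, R3 + R4 = 53.80 Ω.
Effective lower resistance at A: R2 ‖ 53.80 = 2.224 Ω.
First divider: V_A = V_in · 2.224/(3.00 + 2.224) = 14.69 V.

V_A ≈ 14.7 V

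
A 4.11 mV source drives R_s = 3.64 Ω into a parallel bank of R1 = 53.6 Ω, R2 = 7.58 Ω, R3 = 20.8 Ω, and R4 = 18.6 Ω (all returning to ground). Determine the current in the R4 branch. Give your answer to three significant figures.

Equivalent of the parallel group: R_p = 3.962 Ω.
Node voltage V_A = V_DC · R_p/(R_s + R_p) = 4.11 × 0.5212 = 2.142 mV.
I(R4) = V_A / R4 = 2.142/18.6 = 0.1152 mA.

I ≈ 0.115 mA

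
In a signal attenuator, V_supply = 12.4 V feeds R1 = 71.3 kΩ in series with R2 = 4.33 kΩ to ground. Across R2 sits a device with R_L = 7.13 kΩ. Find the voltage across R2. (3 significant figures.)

The load sits in parallel with R2, giving an effective lower resistance R2' = R2·R_L/(R2+R_L) = 2.694 kΩ.
Then V_out = V_supply · R2'/(R1 + R2') = 12.4 × 2.694/73.99 = 0.4515 V.

V_out ≈ 0.451 V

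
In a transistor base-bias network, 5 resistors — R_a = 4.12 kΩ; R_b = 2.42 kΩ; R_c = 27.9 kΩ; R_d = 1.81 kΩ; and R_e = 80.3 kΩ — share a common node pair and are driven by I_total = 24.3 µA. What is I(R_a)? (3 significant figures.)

I ≈ 4.69 µA

Conductances: ΣG = 1/4.12 + 1/2.42 + 1/27.9 + 1/1.81 + 1/80.3 = 1.257 (1/kΩ).
Current divider: I(R_a) = I_total · G_k/ΣG = 24.3 × (0.2427/1.257) = 24.3 × 0.1931 = 4.693 µA.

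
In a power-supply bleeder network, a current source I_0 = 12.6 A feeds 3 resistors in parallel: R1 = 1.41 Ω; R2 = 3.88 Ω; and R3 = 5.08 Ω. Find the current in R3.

Conductances: ΣG = 1/1.41 + 1/3.88 + 1/5.08 = 1.164 (1/Ω).
By the current-divider rule, I = I_0 · G_k/ΣG = 12.6 × 0.1691 = 2.131 A.

I ≈ 2.13 A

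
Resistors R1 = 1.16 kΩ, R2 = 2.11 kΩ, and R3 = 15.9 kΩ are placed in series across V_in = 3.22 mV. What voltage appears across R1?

ΣR = 1.16 + 2.11 + 15.9 = 19.17 kΩ.
By the voltage-divider rule, V = 3.22 × 1.160/19.17 = 0.1948 mV.

V ≈ 0.195 mV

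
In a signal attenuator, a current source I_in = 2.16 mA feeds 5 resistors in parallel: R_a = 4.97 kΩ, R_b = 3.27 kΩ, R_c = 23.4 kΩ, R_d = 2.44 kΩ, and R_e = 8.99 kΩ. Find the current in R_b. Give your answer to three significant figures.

I ≈ 0.617 mA

Conductances: ΣG = 1/4.97 + 1/3.27 + 1/23.4 + 1/2.44 + 1/8.99 = 1.071 (1/kΩ).
Current divider: I(R_b) = I_in · G_k/ΣG = 2.16 × (0.3058/1.071) = 2.16 × 0.2856 = 0.6169 mA.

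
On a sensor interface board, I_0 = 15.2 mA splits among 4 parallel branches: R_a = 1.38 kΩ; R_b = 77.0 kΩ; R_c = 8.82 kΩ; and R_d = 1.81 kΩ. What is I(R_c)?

Conductances: ΣG = 1/1.38 + 1/77.0 + 1/8.82 + 1/1.81 = 1.403 (1/kΩ).
By the current-divider rule, I = I_0 · G_k/ΣG = 15.2 × 0.08078 = 1.228 mA.

I ≈ 1.23 mA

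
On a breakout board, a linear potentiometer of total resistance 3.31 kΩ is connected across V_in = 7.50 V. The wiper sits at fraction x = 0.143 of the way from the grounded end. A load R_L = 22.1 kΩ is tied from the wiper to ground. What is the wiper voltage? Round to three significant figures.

V_out ≈ 1.05 V

The pot divides into 2.837 kΩ above the wiper and 0.4733 kΩ below.
R_L loads the lower segment: effective lower R = 0.4634 kΩ.
V_out = 7.50 × 0.4634/(2.837 + 0.4634) = 1.053 V.
(Unloaded: V_out = x·V_in = 1.07 V.)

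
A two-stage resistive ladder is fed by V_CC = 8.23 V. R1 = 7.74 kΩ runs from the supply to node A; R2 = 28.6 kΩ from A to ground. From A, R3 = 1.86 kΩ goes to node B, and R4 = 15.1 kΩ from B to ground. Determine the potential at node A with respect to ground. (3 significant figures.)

V_A ≈ 4.77 V

Node A sees R2 in parallel with the series input of stage 2, R3 + R4 = 16.96 kΩ.
R2 ‖ (R3+R4) = 10.65 kΩ.
First divider: V_A = V_CC · 10.65/(7.74 + 10.65) = 4.765 V.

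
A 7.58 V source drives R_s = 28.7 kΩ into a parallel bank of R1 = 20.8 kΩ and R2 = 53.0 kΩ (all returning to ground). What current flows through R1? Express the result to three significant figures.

I ≈ 0.125 mA

Parallel bank: R_p = 1/(1/20.8 + 1/53.0) = 14.94 kΩ.
Node voltage V_A = V_DC · R_p/(R_s + R_p) = 7.58 × 0.3423 = 2.595 V.
Branch current I = V_A/R1 = 2.595/20.8 = 0.1247 mA.
(Check via current divider: I_total = 0.1737 mA; share G_k/ΣG = 0.7182 → same result.)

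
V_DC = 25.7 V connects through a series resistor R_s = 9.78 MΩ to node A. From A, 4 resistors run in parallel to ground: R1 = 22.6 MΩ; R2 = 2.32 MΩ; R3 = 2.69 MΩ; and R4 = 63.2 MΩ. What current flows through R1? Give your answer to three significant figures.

Equivalent of the parallel group: R_p = 1.159 MΩ.
Node voltage V_A = V_DC · R_p/(R_s + R_p) = 25.7 × 0.1059 = 2.723 V.
I(R1) = V_A / R1 = 2.723/22.6 = 0.1205 µA.

I ≈ 0.120 µA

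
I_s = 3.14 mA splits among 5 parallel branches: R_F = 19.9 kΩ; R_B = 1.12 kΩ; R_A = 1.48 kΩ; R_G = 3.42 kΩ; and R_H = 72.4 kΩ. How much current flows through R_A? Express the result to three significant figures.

Total conductance ΣG = 1/19.9 + 1/1.12 + 1/1.48 + 1/3.42 + 1/72.4 = 1.925 (units of 1/kΩ).
Current divider: I(R_A) = I_s · G_k/ΣG = 3.14 × (0.6757/1.925) = 3.14 × 0.3510 = 1.102 mA.

I ≈ 1.10 mA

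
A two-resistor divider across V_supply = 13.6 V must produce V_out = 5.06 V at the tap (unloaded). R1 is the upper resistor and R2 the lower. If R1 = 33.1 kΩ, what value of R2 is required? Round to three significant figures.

Required fraction k = V_out/V_supply = 0.3721.
So R2 = R1 · V_out/(V_supply − V_out) = 33.1 × 5.06/(13.6 − 5.06) = 33.1 × 0.5925 = 19.61 kΩ.

R2 ≈ 19.6 kΩ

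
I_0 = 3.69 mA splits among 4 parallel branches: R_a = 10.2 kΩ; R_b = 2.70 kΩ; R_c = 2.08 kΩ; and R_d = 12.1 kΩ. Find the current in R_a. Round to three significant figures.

Total conductance ΣG = 1/10.2 + 1/2.70 + 1/2.08 + 1/12.1 = 1.032 (units of 1/kΩ).
R_a takes the fraction G_k/ΣG = 0.09804/1.032 = 0.09502, so I = 3.69 × 0.09502 = 0.3506 mA.

I ≈ 0.351 mA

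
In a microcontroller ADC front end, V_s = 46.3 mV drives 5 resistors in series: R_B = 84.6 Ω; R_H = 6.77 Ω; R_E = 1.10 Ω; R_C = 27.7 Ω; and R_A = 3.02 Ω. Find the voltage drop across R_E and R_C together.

Series total: ΣR = 84.6 + 6.77 + 1.10 + 27.7 + 3.02 = 123.2 Ω.
R_{R_E..R_C} = 1.10 + 27.7 = 28.80 Ω.
V = V_s · R/ΣR = 46.3 × 0.2338 = 10.82 mV.

V ≈ 10.8 mV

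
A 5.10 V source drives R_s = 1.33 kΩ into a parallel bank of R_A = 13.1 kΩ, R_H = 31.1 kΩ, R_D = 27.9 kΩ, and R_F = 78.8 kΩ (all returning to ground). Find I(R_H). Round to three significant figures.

I ≈ 0.136 mA

Parallel bank: R_p = 1/(1/13.1 + 1/31.1 + 1/27.9 + 1/78.8) = 6.368 kΩ.
Node voltage V_A = V_in · R_p/(R_s + R_p) = 5.10 × 0.8272 = 4.219 V.
Branch current I = V_A/R_H = 4.219/31.1 = 0.1357 mA.
(Check via current divider: I_total = 0.6625 mA; share G_k/ΣG = 0.2048 → same result.)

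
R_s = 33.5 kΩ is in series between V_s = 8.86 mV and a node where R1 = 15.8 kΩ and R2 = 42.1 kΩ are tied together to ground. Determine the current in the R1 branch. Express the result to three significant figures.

I ≈ 0.143 µA

Parallel bank: R_p = 1/(1/15.8 + 1/42.1) = 11.49 kΩ.
V_A = 8.86 × 11.49/44.99 = 2.263 mV.
I(R1) = V_A / R1 = 2.263/15.8 = 0.1432 µA.
(Check via current divider: I_total = 0.1969 µA; share G_k/ΣG = 0.7271 → same result.)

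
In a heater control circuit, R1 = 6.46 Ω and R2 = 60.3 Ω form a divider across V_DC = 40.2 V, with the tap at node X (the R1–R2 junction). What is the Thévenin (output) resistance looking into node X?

Looking into X with the source shorted: R_th = R1·R2/(R1+R2) = 6.460 × 60.3/66.76 = 5.835 Ω.

R_th ≈ 5.83 Ω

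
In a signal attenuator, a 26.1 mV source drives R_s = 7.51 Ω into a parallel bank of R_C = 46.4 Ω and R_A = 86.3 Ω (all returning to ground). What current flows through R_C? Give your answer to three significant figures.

Combine the parallel branches: R_p = (1/46.4 + 1/86.3)⁻¹ = 30.18 Ω.
V_A by voltage divider: V_A = 26.1 × 30.18/(7.51 + 30.18) = 20.90 mV.
I(R_C) = V_A / R_C = 20.90/46.4 = 0.4504 mA.

I ≈ 0.450 mA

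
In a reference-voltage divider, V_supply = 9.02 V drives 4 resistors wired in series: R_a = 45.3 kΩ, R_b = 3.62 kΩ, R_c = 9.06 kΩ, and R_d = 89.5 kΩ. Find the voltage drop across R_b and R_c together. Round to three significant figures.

Total series resistance ΣR = 45.3 + 3.62 + 9.06 + 89.5 = 147.5 kΩ.
R_{R_b..R_c} = 3.62 + 9.06 = 12.68 kΩ.
Voltage divider: V = V_supply · (12.68 / 147.5) = 9.02 × 0.08598 = 0.7755 V.

V ≈ 0.776 V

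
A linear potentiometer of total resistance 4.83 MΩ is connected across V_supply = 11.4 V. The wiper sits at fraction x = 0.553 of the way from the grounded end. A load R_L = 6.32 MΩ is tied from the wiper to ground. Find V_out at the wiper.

V_out ≈ 5.30 V

Lower segment x·R_p = 2.671 MΩ; upper segment (1−x)·R_p = 2.159 MΩ.
R_L loads the lower segment: effective lower R = 1.878 MΩ.
V_out = 11.4 × 1.878/(2.159 + 1.878) = 5.302 V.
(Unloaded: V_out = x·V_supply = 6.30 V.)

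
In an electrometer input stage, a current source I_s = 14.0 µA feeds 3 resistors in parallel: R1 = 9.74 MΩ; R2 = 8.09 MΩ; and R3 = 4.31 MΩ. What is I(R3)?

I ≈ 7.09 µA

ΣG = 1/9.74 + 1/8.09 + 1/4.31 = 0.4583.
By the current-divider rule, I = I_s · G_k/ΣG = 14.0 × 0.5063 = 7.088 µA.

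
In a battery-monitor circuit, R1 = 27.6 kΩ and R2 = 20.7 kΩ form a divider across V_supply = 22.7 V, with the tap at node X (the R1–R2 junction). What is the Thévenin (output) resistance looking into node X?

Looking into X with the source shorted: R_th = R1·R2/(R1+R2) = 27.60 × 20.7/48.30 = 11.83 kΩ.

R_th ≈ 11.8 kΩ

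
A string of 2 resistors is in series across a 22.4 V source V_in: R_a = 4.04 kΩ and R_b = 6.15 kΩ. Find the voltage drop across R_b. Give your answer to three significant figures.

Series total: ΣR = 4.04 + 6.15 = 10.19 kΩ.
Voltage divider: V = V_in · (6.150 / 10.19) = 22.4 × 0.6035 = 13.52 V.

V ≈ 13.5 V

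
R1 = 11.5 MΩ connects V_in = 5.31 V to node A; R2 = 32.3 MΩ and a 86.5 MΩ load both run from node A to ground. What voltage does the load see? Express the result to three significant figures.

V_out ≈ 3.57 V

The load sits in parallel with R2, giving an effective lower resistance R2' = R2·R_L/(R2+R_L) = 23.52 MΩ.
Now apply the divider: V_out = 5.31 × 0.6716 = 3.566 V.
(Unloaded it would be 3.92 V; the load pulls it down.)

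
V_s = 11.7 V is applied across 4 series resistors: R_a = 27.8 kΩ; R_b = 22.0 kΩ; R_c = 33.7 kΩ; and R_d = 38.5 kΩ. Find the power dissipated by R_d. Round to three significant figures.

The common current is I = 11.7/122.0 = 0.09590 mA.
P(R_d) = I²·R_d = (0.09590)² × 38.5 = 0.3541 mW.

P ≈ 0.354 mW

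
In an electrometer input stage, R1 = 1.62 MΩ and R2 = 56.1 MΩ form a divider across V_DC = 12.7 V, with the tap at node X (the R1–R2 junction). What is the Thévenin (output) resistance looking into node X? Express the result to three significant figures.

Zeroing V_DC shorts the top of R1 to ground, so R_th = R1 ‖ R2 = 1.575 MΩ.

R_th ≈ 1.57 MΩ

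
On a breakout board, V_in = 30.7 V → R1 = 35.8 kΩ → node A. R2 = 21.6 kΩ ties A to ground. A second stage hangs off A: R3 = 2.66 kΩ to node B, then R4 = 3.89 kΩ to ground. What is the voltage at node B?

Node A sees R2 in parallel with the series input of stage 2, R3 + R4 = 6.550 kΩ.
R2 ‖ (R3+R4) = 5.026 kΩ.
So V_A = 30.7 × 0.1231 = 3.779 V.
V_B = V_A × 0.5939 = 2.245 V.

V_B ≈ 2.24 V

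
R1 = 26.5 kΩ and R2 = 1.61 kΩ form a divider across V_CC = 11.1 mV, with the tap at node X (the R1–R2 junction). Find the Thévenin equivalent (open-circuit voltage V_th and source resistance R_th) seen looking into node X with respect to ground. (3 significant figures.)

V_th ≈ 0.636 mV, R_th ≈ 1.52 kΩ

Open-circuit (no load on X): V_th = V_CC · R2/(R1 + R2) = 11.1 × 1.61/(26.50 + 1.61) = 0.6358 mV.
With V_CC suppressed (replaced by a short), R_th = R1 ‖ R2 = (26.50 × 1.61)/(26.50 + 1.61) = 1.518 kΩ.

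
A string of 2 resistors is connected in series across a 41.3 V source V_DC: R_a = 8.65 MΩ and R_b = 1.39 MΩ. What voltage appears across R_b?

ΣR = 8.65 + 1.39 = 10.04 MΩ.
By the voltage-divider rule, V = 41.3 × 1.390/10.04 = 5.718 V.

V ≈ 5.72 V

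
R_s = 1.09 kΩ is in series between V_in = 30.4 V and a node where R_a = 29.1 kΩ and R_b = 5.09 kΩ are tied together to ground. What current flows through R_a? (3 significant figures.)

Combine the parallel branches: R_p = (1/29.1 + 1/5.09)⁻¹ = 4.332 kΩ.
V_A = 30.4 × 4.332/5.422 = 24.29 V.
I(R_a) = V_A / R_a = 24.29/29.1 = 0.8347 mA.

I ≈ 0.835 mA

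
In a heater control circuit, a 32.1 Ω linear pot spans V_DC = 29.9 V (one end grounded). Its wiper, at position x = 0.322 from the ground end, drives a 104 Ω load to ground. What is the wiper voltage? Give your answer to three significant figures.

V_out ≈ 9.02 V

The pot divides into 21.76 Ω above the wiper and 10.34 Ω below.
R_L loads the lower segment: effective lower R = 9.402 Ω.
V_out = 29.9 × 9.402/(21.76 + 9.402) = 9.020 V.
(Unloaded: V_out = x·V_DC = 9.63 V.)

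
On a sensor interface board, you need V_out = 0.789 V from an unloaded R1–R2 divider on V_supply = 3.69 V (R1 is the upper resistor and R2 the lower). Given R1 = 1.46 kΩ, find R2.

R2 ≈ 0.397 kΩ

The divider ratio is R2/(R1+R2) = 0.789/3.69 = 0.2138.
So R2 = R1 · V_out/(V_supply − V_out) = 1.46 × 0.789/(3.69 − 0.789) = 1.46 × 0.2720 = 0.3971 kΩ.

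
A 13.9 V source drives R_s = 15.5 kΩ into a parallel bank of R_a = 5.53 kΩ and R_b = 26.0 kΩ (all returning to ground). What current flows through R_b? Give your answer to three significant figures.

Equivalent of the parallel group: R_p = 4.560 kΩ.
V_A = 13.9 × 4.560/20.06 = 3.160 V.
I(R_b) = V_A / R_b = 3.160/26.0 = 0.1215 mA.

I ≈ 0.122 mA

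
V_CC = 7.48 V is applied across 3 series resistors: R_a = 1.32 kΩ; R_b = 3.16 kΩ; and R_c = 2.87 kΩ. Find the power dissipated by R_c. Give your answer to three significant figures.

Series current I = V_CC/ΣR = 7.48/7.350 = 1.018 mA.
V(R_c) = I·R = 2.921 V; P = V·I = 2.921 × 1.018 = 2.972 mW.

P ≈ 2.97 mW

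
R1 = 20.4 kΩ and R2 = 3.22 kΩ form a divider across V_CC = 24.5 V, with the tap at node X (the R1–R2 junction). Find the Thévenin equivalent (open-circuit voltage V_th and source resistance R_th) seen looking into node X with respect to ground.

V_th ≈ 3.34 V, R_th ≈ 2.78 kΩ

With X open, the divider is unloaded: V_th = 24.5 × 3.22/23.62 = 3.340 V.
Looking into X with the source shorted: R_th = R1·R2/(R1+R2) = 20.40 × 3.22/23.62 = 2.781 kΩ.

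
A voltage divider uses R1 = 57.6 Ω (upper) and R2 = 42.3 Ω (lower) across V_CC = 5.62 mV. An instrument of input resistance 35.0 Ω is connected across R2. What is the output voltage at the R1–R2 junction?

V_out ≈ 1.40 mV

R2 ‖ R_L = (42.3 × 35.0)/(42.3 + 35.0) = 19.15 Ω.
Now apply the divider: V_out = 5.62 × 0.2495 = 1.402 mV.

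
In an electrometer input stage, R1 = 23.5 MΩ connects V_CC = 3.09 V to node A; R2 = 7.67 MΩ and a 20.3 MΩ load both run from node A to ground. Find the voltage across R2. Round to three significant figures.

V_out ≈ 0.592 V

R2 ‖ R_L = (7.67 × 20.3)/(7.67 + 20.3) = 5.567 MΩ.
Voltage divider with the loaded lower leg: V_out = 3.09 × 5.567/(23.5 + 5.567) = 3.09 × 0.1915 = 0.5918 V.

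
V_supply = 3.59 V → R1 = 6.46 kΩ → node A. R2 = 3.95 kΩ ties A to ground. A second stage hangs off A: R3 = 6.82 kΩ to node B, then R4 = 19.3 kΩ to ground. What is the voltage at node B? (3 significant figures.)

V_B ≈ 0.920 V

Looking into the second stage from A: R3 + R4 = 26.12 kΩ appears in parallel with R2.
R2 ‖ (R3+R4) = 3.431 kΩ.
First divider: V_A = V_supply · 3.431/(6.46 + 3.431) = 1.245 V.
Stage 2 is unloaded, so V_B = V_A · R4/(R3+R4) = 1.245 × 19.3/26.12 = 0.9202 V.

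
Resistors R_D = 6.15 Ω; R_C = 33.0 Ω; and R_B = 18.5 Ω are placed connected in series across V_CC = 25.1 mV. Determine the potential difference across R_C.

V ≈ 14.4 mV

ΣR = 6.15 + 33.0 + 18.5 = 57.65 Ω.
V = V_CC · R/ΣR = 25.1 × 0.5724 = 14.37 mV.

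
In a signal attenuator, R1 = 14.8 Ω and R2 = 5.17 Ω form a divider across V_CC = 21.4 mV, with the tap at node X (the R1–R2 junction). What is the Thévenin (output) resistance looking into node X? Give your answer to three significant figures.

R_th ≈ 3.83 Ω

With V_CC suppressed (replaced by a short), R_th = R1 ‖ R2 = (14.80 × 5.17)/(14.80 + 5.17) = 3.832 Ω.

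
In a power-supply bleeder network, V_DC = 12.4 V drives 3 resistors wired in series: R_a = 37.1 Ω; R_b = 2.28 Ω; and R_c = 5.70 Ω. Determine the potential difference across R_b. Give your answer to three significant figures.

V ≈ 0.627 V

Series total: ΣR = 37.1 + 2.28 + 5.70 = 45.08 Ω.
By the voltage-divider rule, V = 12.4 × 2.280/45.08 = 0.6272 V.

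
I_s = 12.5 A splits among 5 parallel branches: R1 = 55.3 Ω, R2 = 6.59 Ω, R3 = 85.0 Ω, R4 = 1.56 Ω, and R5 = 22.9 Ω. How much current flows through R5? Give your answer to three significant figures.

I ≈ 0.630 A

Conductances: ΣG = 1/55.3 + 1/6.59 + 1/85.0 + 1/1.56 + 1/22.9 = 0.8663 (1/Ω).
Current divider: I(R5) = I_s · G_k/ΣG = 12.5 × (0.04367/0.8663) = 12.5 × 0.05041 = 0.6301 A.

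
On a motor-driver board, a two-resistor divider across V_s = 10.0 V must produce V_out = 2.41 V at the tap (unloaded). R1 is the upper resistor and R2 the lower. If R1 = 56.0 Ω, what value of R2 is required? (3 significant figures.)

The divider ratio is R2/(R1+R2) = 2.41/10.0 = 0.2410.
So R2 = R1 · V_out/(V_s − V_out) = 56.0 × 2.41/(10.0 − 2.41) = 56.0 × 0.3175 = 17.78 Ω.

R2 ≈ 17.8 Ω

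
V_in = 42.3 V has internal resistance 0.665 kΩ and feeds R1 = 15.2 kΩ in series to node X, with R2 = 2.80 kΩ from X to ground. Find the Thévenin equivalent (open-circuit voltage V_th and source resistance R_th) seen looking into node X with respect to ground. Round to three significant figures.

V_th ≈ 6.35 V, R_th ≈ 2.38 kΩ

R1' = 0.665 + 15.2 = 15.86 kΩ (source resistance + R1).
V_th is the unloaded tap voltage: V_in · R2/(R1'+R2) = 42.3 × 0.1500 = 6.346 V.
With V_in suppressed (replaced by a short), R_th = R1' ‖ R2 = (15.86 × 2.80)/(15.86 + 2.80) = 2.380 kΩ.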